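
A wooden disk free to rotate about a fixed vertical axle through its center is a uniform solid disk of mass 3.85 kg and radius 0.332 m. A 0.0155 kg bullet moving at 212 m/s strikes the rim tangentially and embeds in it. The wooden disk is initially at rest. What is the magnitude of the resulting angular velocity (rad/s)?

|ω_f| ≈ 5.10 rad/s

The axle reaction passes through the axle and exerts no torque about it; angular momentum about the axle is conserved through the impact.
I_p = ½(3.85)(0.332)² = 0.2122 kg·m². Taking the sense of the bullet's angular momentum as positive, L_{bullet} = m v R = (0.0155)(212)(0.332) = 1.091 kg·m²/s.
L_i = 0 + 1.091 = 1.091 kg·m²/s.
After sticking, I_f = I_p + m R² = 0.2122 + (0.0155)(0.332)² = 0.2139 kg·m².
ω_f = L_i / I_f = 1.091 / 0.2139 = 5.101 rad/s.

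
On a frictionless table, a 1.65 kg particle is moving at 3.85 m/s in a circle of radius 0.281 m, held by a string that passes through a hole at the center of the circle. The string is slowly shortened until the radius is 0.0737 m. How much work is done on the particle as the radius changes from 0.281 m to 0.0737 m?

Central (radial) force ⇒ zero torque about the center ⇒ m v r is constant.
v₂ = v₁ r₁ / r₂ = (3.85)(0.281) / (0.0737) = 14.68 m/s.
W = ΔKE = ½m(v₂² − v₁²) = 165.5 J.

W ≈ 166 J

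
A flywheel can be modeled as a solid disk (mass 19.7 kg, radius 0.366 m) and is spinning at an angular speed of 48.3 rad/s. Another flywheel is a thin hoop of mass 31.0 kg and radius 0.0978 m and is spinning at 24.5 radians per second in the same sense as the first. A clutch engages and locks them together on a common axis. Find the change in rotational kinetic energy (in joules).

ΔKE ≈ -68.6 J

No external torque acts about the common axis, so total angular momentum is conserved.
Moments of inertia: I_A = ½(19.7)(0.366)² = 1.319 kg·m²; I_B = (31.0)(0.0978)² = 0.2965 kg·m².
Taking A's sense as positive: L = (1.319)(48.3) + (0.2965)(24.5) = 70.99 kg·m²·rad/s.
Combined I = 1.319 + 0.2965 = 1.616 kg·m².
ω_f = L / I = 70.99 / 1.616 = 43.93 rad/s.
KE_i = ½ΣIω² = 1628 J; KE_f = ½(1.616)(43.93)² = 1560 J.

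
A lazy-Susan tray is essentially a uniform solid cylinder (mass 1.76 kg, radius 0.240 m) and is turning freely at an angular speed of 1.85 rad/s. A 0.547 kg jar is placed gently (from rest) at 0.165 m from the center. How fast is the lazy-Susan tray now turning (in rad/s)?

No external torque acts about the center; L_before = L_after.
I_p = ½(1.76)(0.240)² = 0.05069 kg·m².
Added inertia Σmr² = (0.547)(0.165)² = 0.01489 kg·m²; I_f = 0.05069 + 0.01489 = 0.06558 kg·m².
ω_f = I_p ω_i / I_f = (0.05069)(1.85) / 0.06558 = 1.430 rad/s.

ω_f ≈ 1.43 rad/s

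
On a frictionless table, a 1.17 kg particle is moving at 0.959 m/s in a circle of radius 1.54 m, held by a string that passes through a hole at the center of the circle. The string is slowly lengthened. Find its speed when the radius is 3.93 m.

The only horizontal force on the mass is along the cord (radial), so it exerts no torque about the hole and angular momentum m v r is conserved.
v₂ = v₁ r₁ / r₂ = (0.959)(1.54) / (3.93) = 0.3758 m/s.

v₂ ≈ 0.376 m/s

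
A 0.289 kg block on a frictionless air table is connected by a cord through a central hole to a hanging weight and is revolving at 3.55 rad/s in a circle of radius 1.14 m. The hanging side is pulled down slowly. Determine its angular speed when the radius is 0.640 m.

ω₂ ≈ 11.3 rad/s

The constraining force is radial, so m r² ω about the center is conserved.
ω₂ = ω₁ (r₁/r₂)² = (3.55)(1.14/0.640)² = 11.26 rad/s.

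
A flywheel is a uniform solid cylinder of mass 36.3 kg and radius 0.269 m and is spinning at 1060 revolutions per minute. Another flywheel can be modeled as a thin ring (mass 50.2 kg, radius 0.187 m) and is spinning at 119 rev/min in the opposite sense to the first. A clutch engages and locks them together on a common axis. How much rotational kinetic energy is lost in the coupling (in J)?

No external torque acts about the common axis, so total angular momentum is conserved.
Moments of inertia: I_A = ½(36.3)(0.269)² = 1.313 kg·m²; I_B = (50.2)(0.187)² = 1.755 kg·m².
Taking A's sense as positive: L = (1.313)(1060) − (1.755)(119) = 1183 kg·m²·rpm.
Combined I = 1.313 + 1.755 = 3.069 kg·m².
ω_f = L / I = 1183 / 3.069 = 385.6 rpm.
KE_i = ½ΣIω² = 8228 J; KE_f = ½(3.069)(40.38)² = 2502 J.

ΔKE lost ≈ 5730 J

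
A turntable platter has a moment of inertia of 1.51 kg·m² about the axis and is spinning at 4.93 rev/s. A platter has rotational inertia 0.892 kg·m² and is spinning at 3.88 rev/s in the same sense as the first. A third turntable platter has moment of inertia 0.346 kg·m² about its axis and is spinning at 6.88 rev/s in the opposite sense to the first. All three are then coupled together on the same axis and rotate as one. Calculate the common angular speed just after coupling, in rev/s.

|ω_f| ≈ 3.10 rev/s

No external torque acts about the common axis, so total angular momentum is conserved.
Taking A's sense as positive: L = (1.510)(4.93) + (0.8920)(3.88) − (0.3460)(6.88) = 8.525 kg·m²·rev/s.
Combined I = 1.510 + 0.8920 + 0.3460 = 2.748 kg·m².
ω_f = L / I = 8.525 / 2.748 = 3.102 rev/s.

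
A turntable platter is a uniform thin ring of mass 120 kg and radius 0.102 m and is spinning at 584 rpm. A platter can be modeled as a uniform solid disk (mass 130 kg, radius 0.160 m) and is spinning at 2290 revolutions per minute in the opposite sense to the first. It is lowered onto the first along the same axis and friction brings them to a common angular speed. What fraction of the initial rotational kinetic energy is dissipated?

fraction ≈ 0.644

The coupling torques are internal; angular momentum about the shared axis is conserved.
Moments of inertia: I_A = (120)(0.102)² = 1.248 kg·m²; I_B = ½(130)(0.160)² = 1.664 kg·m².
Taking A's sense as positive: L = (1.248)(584) − (1.664)(2290) = -3081 kg·m²·rpm.
Combined I = 1.248 + 1.664 = 2.912 kg·m².
ω_f = L / I = -3081 / 2.912 = -1058 rpm.
KE_i = ½ΣIω² = 50180 J; KE_f = ½(2.912)(110.8)² = 17880 J.
Fraction dissipated = (KE_i − KE_f)/KE_i = 0.6438.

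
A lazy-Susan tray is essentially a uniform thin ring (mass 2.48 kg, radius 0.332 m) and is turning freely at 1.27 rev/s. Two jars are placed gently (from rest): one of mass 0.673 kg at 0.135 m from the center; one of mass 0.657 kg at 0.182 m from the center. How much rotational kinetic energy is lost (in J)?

No external torque acts about the center; L_before = L_after.
I_p = (2.48)(0.332)² = 0.2734 kg·m².
Added inertia Σmr² = (0.673)(0.135)² + (0.657)(0.182)² = 0.03403 kg·m²; I_f = 0.2734 + 0.03403 = 0.3074 kg·m².
ω_f = I_p ω_i / I_f = (0.2734)(1.27) / 0.3074 = 1.129 rev/s.
KE_i = ½(0.2734)(7.980 rad/s)² = 8.703 J; KE_f = ½(0.3074)(7.096)² = 7.739 J.

energy lost ≈ 0.963 J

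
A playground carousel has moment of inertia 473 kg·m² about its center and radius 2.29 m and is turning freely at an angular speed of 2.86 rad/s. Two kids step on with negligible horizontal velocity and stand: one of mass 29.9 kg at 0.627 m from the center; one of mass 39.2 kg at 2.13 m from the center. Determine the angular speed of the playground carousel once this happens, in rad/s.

The added mass arrives with no angular momentum about the center, and any external torque about the center is negligible, so the system's angular momentum is conserved.
Added inertia Σmr² = (29.9)(0.627)² + (39.2)(2.13)² = 189.6 kg·m²; I_f = 473.0 + 189.6 = 662.6 kg·m².
ω_f = I_p ω_i / I_f = (473.0)(2.86) / 662.6 = 2.042 rad/s.

ω_f ≈ 2.04 rad/s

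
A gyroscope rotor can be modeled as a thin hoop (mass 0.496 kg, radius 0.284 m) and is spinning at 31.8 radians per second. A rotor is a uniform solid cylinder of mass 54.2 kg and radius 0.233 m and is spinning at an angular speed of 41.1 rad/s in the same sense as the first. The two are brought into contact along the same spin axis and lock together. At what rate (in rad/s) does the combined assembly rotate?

The coupling torques are internal; angular momentum about the shared axis is conserved.
Moments of inertia: I_A = (0.496)(0.284)² = 0.04001 kg·m²; I_B = ½(54.2)(0.233)² = 1.471 kg·m².
Taking A's sense as positive: L = (0.04001)(31.8) + (1.471)(41.1) = 61.74 kg·m²·rad/s.
Combined I = 0.04001 + 1.471 = 1.511 kg·m².
ω_f = L / I = 61.74 / 1.511 = 40.85 rad/s.

|ω_f| ≈ 40.9 rad/s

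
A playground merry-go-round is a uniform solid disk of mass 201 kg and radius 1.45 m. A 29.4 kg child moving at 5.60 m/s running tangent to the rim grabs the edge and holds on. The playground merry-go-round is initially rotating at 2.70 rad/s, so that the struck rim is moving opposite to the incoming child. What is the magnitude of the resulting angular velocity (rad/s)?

|ω_f| ≈ 1.21 rad/s

About the axle the impulsive forces during the collision are internal, so angular momentum about that axis is conserved.
I_p = ½(201)(1.45)² = 211.3 kg·m². Taking the sense of the child's angular momentum as positive, L_{child} = m v R = (29.4)(5.60)(1.45) = 238.7 kg·m²/s.
L_i = −I_p ω_p + m v R = −(211.3)(2.70) + 238.7 = -331.8 kg·m²/s.
After sticking, I_f = I_p + m R² = 211.3 + (29.4)(1.45)² = 273.1 kg·m².
ω_f = L_i / I_f = -331.8 / 273.1 = -1.215 rad/s.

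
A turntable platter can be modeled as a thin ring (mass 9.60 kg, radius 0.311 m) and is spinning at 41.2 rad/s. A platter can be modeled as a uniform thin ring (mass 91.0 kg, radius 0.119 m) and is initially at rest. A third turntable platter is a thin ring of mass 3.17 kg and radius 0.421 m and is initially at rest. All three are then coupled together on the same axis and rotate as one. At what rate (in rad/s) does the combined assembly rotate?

|ω_f| ≈ 13.8 rad/s

No external torque acts about the common axis, so total angular momentum is conserved.
Moments of inertia: I_A = (9.60)(0.311)² = 0.9285 kg·m²; I_B = (91.0)(0.119)² = 1.289 kg·m²; I_C = (3.17)(0.421)² = 0.5619 kg·m².
Taking A's sense as positive: L = (0.9285)(41.2) = 38.26 kg·m²·rad/s.
Combined I = 0.9285 + 1.289 + 0.5619 = 2.779 kg·m².
ω_f = L / I = 38.26 / 2.779 = 13.77 rad/s.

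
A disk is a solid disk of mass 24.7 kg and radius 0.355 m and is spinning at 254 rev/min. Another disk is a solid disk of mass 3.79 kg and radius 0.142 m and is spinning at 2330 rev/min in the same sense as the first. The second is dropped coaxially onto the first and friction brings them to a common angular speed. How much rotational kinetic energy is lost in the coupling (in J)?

The coupling torques are internal; angular momentum about the shared axis is conserved.
Moments of inertia: I_A = ½(24.7)(0.355)² = 1.556 kg·m²; I_B = ½(3.79)(0.142)² = 0.03821 kg·m².
Taking A's sense as positive: L = (1.556)(254) + (0.03821)(2330) = 484.4 kg·m²·rpm.
Combined I = 1.556 + 0.03821 = 1.595 kg·m².
ω_f = L / I = 484.4 / 1.595 = 303.7 rpm.
KE_i = ½ΣIω² = 1688 J; KE_f = ½(1.595)(31.81)² = 806.7 J.

ΔKE lost ≈ 881 J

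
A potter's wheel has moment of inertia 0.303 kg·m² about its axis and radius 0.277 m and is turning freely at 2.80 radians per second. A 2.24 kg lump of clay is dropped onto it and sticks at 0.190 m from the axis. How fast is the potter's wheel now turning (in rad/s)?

ω_f ≈ 2.21 rad/s

The added mass arrives with no angular momentum about the axis, and any external torque about the axis is negligible, so the system's angular momentum is conserved.
Added inertia Σmr² = (2.24)(0.190)² = 0.08086 kg·m²; I_f = 0.3030 + 0.08086 = 0.3839 kg·m².
ω_f = I_p ω_i / I_f = (0.3030)(2.80) / 0.3839 = 2.210 rad/s.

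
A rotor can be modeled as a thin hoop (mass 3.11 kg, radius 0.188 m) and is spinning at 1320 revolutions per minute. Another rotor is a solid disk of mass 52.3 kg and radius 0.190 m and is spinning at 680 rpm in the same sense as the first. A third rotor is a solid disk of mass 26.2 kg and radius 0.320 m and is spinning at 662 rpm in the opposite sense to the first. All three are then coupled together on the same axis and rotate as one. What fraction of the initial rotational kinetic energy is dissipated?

No external torque acts about the common axis, so total angular momentum is conserved.
Moments of inertia: I_A = (3.11)(0.188)² = 0.1099 kg·m²; I_B = ½(52.3)(0.190)² = 0.9440 kg·m²; I_C = ½(26.2)(0.320)² = 1.341 kg·m².
Taking A's sense as positive: L = (0.1099)(1320) + (0.9440)(680) − (1.341)(662) = -101.0 kg·m²·rpm.
Combined I = 0.1099 + 0.9440 + 1.341 = 2.395 kg·m².
ω_f = L / I = -101.0 / 2.395 = -42.17 rpm.
KE_i = ½ΣIω² = 6667 J; KE_f = ½(2.395)(4.416)² = 23.35 J.
Fraction dissipated = (KE_i − KE_f)/KE_i = 0.9965.

fraction ≈ 0.996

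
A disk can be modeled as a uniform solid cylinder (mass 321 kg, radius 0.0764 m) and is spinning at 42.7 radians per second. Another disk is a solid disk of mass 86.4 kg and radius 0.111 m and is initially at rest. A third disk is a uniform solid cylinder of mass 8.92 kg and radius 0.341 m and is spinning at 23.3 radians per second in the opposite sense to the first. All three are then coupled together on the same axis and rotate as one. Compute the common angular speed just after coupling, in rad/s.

The coupling torques are internal; angular momentum about the shared axis is conserved.
Moments of inertia: I_A = ½(321)(0.0764)² = 0.9368 kg·m²; I_B = ½(86.4)(0.111)² = 0.5323 kg·m²; I_C = ½(8.92)(0.341)² = 0.5186 kg·m².
Taking A's sense as positive: L = (0.9368)(42.7) − (0.5186)(23.3) = 27.92 kg·m²·rad/s.
Combined I = 0.9368 + 0.5323 + 0.5186 = 1.988 kg·m².
ω_f = L / I = 27.92 / 1.988 = 14.05 rad/s.

|ω_f| ≈ 14.0 rad/s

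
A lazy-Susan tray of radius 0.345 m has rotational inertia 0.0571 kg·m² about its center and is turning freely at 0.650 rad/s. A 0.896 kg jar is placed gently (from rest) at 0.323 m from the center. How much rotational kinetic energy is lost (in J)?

The added mass arrives with no angular momentum about the center, and any external torque about the center is negligible, so the system's angular momentum is conserved.
Added inertia Σmr² = (0.896)(0.323)² = 0.09348 kg·m²; I_f = 0.05710 + 0.09348 = 0.1506 kg·m².
ω_f = I_p ω_i / I_f = (0.05710)(0.650) / 0.1506 = 0.2465 rad/s.
KE_i = ½(0.05710)(0.6500 rad/s)² = 0.01206 J; KE_f = ½(0.1506)(0.2465)² = 0.004574 J.

energy lost ≈ 0.00749 J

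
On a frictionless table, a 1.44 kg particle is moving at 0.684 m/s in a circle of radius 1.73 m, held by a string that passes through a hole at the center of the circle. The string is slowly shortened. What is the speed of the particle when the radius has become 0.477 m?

Central (radial) force ⇒ zero torque about the center ⇒ m v r is constant.
v₂ = v₁ r₁ / r₂ = (0.684)(1.73) / (0.477) = 2.481 m/s.

v₂ ≈ 2.48 m/s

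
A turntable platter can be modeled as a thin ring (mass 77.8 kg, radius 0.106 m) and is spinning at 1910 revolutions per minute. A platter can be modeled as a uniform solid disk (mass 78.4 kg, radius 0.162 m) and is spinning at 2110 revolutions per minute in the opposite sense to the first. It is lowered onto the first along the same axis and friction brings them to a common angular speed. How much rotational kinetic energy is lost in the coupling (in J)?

ΔKE lost ≈ 41900 J

The coupling torques are internal; angular momentum about the shared axis is conserved.
Moments of inertia: I_A = (77.8)(0.106)² = 0.8742 kg·m²; I_B = ½(78.4)(0.162)² = 1.029 kg·m².
Taking A's sense as positive: L = (0.8742)(1910) − (1.029)(2110) = -501.0 kg·m²·rpm.
Combined I = 0.8742 + 1.029 = 1.903 kg·m².
ω_f = L / I = -501.0 / 1.903 = -263.3 rpm.
KE_i = ½ΣIω² = 42600 J; KE_f = ½(1.903)(27.57)² = 723.4 J.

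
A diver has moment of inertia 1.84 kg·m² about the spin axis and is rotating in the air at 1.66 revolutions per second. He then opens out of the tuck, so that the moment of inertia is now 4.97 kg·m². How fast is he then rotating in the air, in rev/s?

Angular momentum about the spin axis is conserved since the torque about it is zero.
ω₂ = I₁ω₁ / I₂ = (1.840)(1.66 rev/s) / (4.970) = 0.6146 rev/s.

ω₂ ≈ 0.615 rev/s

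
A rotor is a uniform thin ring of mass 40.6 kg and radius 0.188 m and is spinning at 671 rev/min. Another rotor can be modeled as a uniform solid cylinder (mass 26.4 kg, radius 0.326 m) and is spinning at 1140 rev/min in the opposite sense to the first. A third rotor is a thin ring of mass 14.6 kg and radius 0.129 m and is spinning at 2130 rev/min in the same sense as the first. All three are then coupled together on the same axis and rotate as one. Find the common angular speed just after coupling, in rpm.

|ω_f| ≈ 38.6 rpm

The coupling torques are internal; angular momentum about the shared axis is conserved.
Moments of inertia: I_A = (40.6)(0.188)² = 1.435 kg·m²; I_B = ½(26.4)(0.326)² = 1.403 kg·m²; I_C = (14.6)(0.129)² = 0.2430 kg·m².
Taking A's sense as positive: L = (1.435)(671) − (1.403)(1140) + (0.2430)(2130) = -118.9 kg·m²·rpm.
Combined I = 1.435 + 1.403 + 0.2430 = 3.081 kg·m².
ω_f = L / I = -118.9 / 3.081 = -38.59 rpm.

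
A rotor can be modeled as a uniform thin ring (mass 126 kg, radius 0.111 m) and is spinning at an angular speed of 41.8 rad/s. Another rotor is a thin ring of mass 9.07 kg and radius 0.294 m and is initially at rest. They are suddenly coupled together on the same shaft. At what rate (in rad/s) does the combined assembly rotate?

|ω_f| ≈ 27.8 rad/s

No external torque acts about the common axis, so total angular momentum is conserved.
Moments of inertia: I_A = (126)(0.111)² = 1.552 kg·m²; I_B = (9.07)(0.294)² = 0.7840 kg·m².
Taking A's sense as positive: L = (1.552)(41.8) = 64.89 kg·m²·rad/s.
Combined I = 1.552 + 0.7840 = 2.336 kg·m².
ω_f = L / I = 64.89 / 2.336 = 27.77 rad/s.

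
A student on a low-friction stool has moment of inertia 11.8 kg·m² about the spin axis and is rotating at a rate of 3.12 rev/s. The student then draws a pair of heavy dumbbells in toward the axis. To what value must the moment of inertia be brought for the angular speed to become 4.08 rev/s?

No external torque acts about the spin axis, so angular momentum is conserved.
I₂ = I₁ω₁ / ω₂ = (11.8)(3.12) / (4.08) = 9.024 kg·m².

I₂ ≈ 9.02 kg·m²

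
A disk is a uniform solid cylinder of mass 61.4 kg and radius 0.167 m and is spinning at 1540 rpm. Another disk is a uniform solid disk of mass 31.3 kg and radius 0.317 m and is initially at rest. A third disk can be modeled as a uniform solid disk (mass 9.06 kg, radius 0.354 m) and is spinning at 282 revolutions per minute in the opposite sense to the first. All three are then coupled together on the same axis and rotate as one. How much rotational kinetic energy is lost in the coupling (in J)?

ΔKE lost ≈ 8930 J

The coupling torques are internal; angular momentum about the shared axis is conserved.
Moments of inertia: I_A = ½(61.4)(0.167)² = 0.8562 kg·m²; I_B = ½(31.3)(0.317)² = 1.573 kg·m²; I_C = ½(9.06)(0.354)² = 0.5677 kg·m².
Taking A's sense as positive: L = (0.8562)(1540) − (0.5677)(282) = 1158 kg·m²·rpm.
Combined I = 0.8562 + 1.573 + 0.5677 = 2.997 kg·m².
ω_f = L / I = 1158 / 2.997 = 386.6 rpm.
KE_i = ½ΣIω² = 11380 J; KE_f = ½(2.997)(40.48)² = 2456 J.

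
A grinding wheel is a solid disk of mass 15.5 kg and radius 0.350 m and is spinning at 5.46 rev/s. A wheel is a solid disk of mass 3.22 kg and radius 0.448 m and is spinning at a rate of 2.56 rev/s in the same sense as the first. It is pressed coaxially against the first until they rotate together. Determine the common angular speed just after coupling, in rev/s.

No external torque acts about the common axis, so total angular momentum is conserved.
Moments of inertia: I_A = ½(15.5)(0.350)² = 0.9494 kg·m²; I_B = ½(3.22)(0.448)² = 0.3231 kg·m².
Taking A's sense as positive: L = (0.9494)(5.46) + (0.3231)(2.56) = 6.011 kg·m²·rev/s.
Combined I = 0.9494 + 0.3231 = 1.273 kg·m².
ω_f = L / I = 6.011 / 1.273 = 4.724 rev/s.

|ω_f| ≈ 4.72 rev/s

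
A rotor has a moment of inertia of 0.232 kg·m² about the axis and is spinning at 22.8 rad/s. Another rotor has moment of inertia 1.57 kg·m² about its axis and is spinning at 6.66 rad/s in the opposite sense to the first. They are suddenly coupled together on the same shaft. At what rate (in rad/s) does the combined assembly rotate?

No external torque acts about the common axis, so total angular momentum is conserved.
Taking A's sense as positive: L = (0.2320)(22.8) − (1.570)(6.66) = -5.167 kg·m²·rad/s.
Combined I = 0.2320 + 1.570 = 1.802 kg·m².
ω_f = L / I = -5.167 / 1.802 = -2.867 rad/s.

|ω_f| ≈ 2.87 rad/s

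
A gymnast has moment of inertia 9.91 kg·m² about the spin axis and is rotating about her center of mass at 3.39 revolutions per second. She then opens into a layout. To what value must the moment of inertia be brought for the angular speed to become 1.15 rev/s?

I₂ ≈ 29.2 kg·m²

Angular momentum about the spin axis is conserved since the torque about it is zero.
I₂ = I₁ω₁ / ω₂ = (9.91)(3.39) / (1.15) = 29.21 kg·m².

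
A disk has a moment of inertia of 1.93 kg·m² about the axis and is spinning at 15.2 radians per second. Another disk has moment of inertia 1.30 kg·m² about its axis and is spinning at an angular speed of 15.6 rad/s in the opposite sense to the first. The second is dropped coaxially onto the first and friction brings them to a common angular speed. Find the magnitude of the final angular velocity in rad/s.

No external torque acts about the common axis, so total angular momentum is conserved.
Taking A's sense as positive: L = (1.930)(15.2) − (1.300)(15.6) = 9.056 kg·m²·rad/s.
Combined I = 1.930 + 1.300 = 3.230 kg·m².
ω_f = L / I = 9.056 / 3.230 = 2.804 rad/s.

|ω_f| ≈ 2.80 rad/s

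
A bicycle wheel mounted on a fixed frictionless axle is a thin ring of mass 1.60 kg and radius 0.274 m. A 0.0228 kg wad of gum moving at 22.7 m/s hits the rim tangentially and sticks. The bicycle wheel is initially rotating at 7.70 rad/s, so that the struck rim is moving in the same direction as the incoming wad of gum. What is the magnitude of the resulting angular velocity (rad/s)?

|ω_f| ≈ 8.76 rad/s

The axle reaction passes through the axle and exerts no torque about it; angular momentum about the axle is conserved through the impact.
I_p = (1.60)(0.274)² = 0.1201 kg·m². Taking the sense of the wad of gum's angular momentum as positive, L_{wad} = m v R = (0.0228)(22.7)(0.274) = 0.1418 kg·m²/s.
L_i = +I_p ω_p + m v R = +(0.1201)(7.70) + 0.1418 = 1.067 kg·m²/s.
After sticking, I_f = I_p + m R² = 0.1201 + (0.0228)(0.274)² = 0.1218 kg·m².
ω_f = L_i / I_f = 1.067 / 0.1218 = 8.756 rad/s.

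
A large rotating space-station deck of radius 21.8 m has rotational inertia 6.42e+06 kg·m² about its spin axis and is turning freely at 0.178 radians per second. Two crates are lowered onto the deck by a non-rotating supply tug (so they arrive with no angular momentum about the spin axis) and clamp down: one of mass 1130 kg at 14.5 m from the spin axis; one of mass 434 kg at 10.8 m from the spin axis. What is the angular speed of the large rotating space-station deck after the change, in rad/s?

No external torque acts about the spin axis; L_before = L_after.
Added inertia Σmr² = (1130)(14.5)² + (434)(10.8)² = 2.882e+05 kg·m²; I_f = 6.420e+06 + 2.882e+05 = 6.708e+06 kg·m².
ω_f = I_p ω_i / I_f = (6.420e+06)(0.178) / 6.708e+06 = 0.1704 rad/s.

ω_f ≈ 0.170 rad/s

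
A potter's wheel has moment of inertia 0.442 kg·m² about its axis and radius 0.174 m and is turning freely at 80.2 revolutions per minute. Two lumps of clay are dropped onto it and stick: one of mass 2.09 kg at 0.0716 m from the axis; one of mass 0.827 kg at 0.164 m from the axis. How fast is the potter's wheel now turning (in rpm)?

ω_f ≈ 74.6 rpm

No external torque acts about the axis; L_before = L_after.
Added inertia Σmr² = (2.09)(0.0716)² + (0.827)(0.164)² = 0.03296 kg·m²; I_f = 0.4420 + 0.03296 = 0.4750 kg·m².
ω_f = I_p ω_i / I_f = (0.4420)(80.2) / 0.4750 = 74.63 rpm.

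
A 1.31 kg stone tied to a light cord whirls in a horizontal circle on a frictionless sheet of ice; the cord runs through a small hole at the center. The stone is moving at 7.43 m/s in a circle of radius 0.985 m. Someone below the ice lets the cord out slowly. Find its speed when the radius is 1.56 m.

v₂ ≈ 4.69 m/s

The only horizontal force on the mass is along the cord (radial), so it exerts no torque about the hole and angular momentum m v r is conserved.
v₂ = v₁ r₁ / r₂ = (7.43)(0.985) / (1.56) = 4.691 m/s.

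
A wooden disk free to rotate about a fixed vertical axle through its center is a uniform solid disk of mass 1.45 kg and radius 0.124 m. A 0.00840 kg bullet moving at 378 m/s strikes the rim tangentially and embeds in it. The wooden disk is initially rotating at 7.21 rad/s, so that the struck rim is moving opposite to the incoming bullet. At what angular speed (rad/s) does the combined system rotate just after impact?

The axle reaction passes through the axle and exerts no torque about it; angular momentum about the axle is conserved through the impact.
I_p = ½(1.45)(0.124)² = 0.01115 kg·m². Taking the sense of the bullet's angular momentum as positive, L_{bullet} = m v R = (0.00840)(378)(0.124) = 0.3937 kg·m²/s.
L_i = −I_p ω_p + m v R = −(0.01115)(7.21) + 0.3937 = 0.3134 kg·m²/s.
After sticking, I_f = I_p + m R² = 0.01115 + (0.00840)(0.124)² = 0.01128 kg·m².
ω_f = L_i / I_f = 0.3134 / 0.01128 = 27.79 rad/s.

|ω_f| ≈ 27.8 rad/s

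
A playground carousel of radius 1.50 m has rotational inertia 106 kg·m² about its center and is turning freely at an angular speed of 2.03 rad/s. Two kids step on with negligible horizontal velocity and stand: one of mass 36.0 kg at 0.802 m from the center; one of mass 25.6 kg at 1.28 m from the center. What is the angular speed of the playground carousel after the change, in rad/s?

No external torque acts about the center; L_before = L_after.
Added inertia Σmr² = (36.0)(0.802)² + (25.6)(1.28)² = 65.10 kg·m²; I_f = 106.0 + 65.10 = 171.1 kg·m².
ω_f = I_p ω_i / I_f = (106.0)(2.03) / 171.1 = 1.258 rad/s.

ω_f ≈ 1.26 rad/s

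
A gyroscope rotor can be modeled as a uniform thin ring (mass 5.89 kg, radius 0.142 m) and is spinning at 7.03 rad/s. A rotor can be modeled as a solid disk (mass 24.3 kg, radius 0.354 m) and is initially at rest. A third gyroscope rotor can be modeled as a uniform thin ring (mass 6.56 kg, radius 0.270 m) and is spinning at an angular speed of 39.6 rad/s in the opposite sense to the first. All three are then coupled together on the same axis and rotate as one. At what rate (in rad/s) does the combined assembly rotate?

|ω_f| ≈ 8.54 rad/s

The coupling torques are internal; angular momentum about the shared axis is conserved.
Moments of inertia: I_A = (5.89)(0.142)² = 0.1188 kg·m²; I_B = ½(24.3)(0.354)² = 1.523 kg·m²; I_C = (6.56)(0.270)² = 0.4782 kg·m².
Taking A's sense as positive: L = (0.1188)(7.03) − (0.4782)(39.6) = -18.10 kg·m²·rad/s.
Combined I = 0.1188 + 1.523 + 0.4782 = 2.120 kg·m².
ω_f = L / I = -18.10 / 2.120 = -8.541 rad/s.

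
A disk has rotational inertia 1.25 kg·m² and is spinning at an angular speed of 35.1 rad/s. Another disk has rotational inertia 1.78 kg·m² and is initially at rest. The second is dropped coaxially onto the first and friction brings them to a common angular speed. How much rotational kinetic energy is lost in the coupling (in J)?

ΔKE lost ≈ 452 J

The coupling torques are internal; angular momentum about the shared axis is conserved.
Taking A's sense as positive: L = (1.250)(35.1) = 43.88 kg·m²·rad/s.
Combined I = 1.250 + 1.780 = 3.030 kg·m².
ω_f = L / I = 43.88 / 3.030 = 14.48 rad/s.
KE_i = ½ΣIω² = 770.0 J; KE_f = ½(3.030)(14.48)² = 317.7 J.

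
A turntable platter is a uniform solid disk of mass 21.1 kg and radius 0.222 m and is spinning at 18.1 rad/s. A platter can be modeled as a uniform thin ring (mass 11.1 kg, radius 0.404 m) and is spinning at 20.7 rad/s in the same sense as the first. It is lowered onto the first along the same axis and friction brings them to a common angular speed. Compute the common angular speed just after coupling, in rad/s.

The coupling torques are internal; angular momentum about the shared axis is conserved.
Moments of inertia: I_A = ½(21.1)(0.222)² = 0.5199 kg·m²; I_B = (11.1)(0.404)² = 1.812 kg·m².
Taking A's sense as positive: L = (0.5199)(18.1) + (1.812)(20.7) = 46.91 kg·m²·rad/s.
Combined I = 0.5199 + 1.812 = 2.332 kg·m².
ω_f = L / I = 46.91 / 2.332 = 20.12 rad/s.

|ω_f| ≈ 20.1 rad/s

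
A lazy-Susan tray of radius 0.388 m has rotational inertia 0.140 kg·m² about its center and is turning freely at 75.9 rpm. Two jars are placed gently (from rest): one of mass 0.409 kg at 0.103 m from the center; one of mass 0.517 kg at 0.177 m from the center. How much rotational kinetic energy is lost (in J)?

energy lost ≈ 0.566 J

The added mass arrives with no angular momentum about the center, and any external torque about the center is negligible, so the system's angular momentum is conserved.
Added inertia Σmr² = (0.409)(0.103)² + (0.517)(0.177)² = 0.02054 kg·m²; I_f = 0.1400 + 0.02054 = 0.1605 kg·m².
ω_f = I_p ω_i / I_f = (0.1400)(75.9) / 0.1605 = 66.19 rpm.
KE_i = ½(0.1400)(7.948 rad/s)² = 4.422 J; KE_f = ½(0.1605)(6.931)² = 3.857 J.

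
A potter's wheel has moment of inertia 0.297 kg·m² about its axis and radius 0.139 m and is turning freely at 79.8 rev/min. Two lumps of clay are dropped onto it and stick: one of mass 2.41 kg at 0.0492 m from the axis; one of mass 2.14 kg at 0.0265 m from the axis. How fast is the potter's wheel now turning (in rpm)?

ω_f ≈ 77.9 rpm

The added mass arrives with no angular momentum about the axis, and any external torque about the axis is negligible, so the system's angular momentum is conserved.
Added inertia Σmr² = (2.41)(0.0492)² + (2.14)(0.0265)² = 0.007337 kg·m²; I_f = 0.2970 + 0.007337 = 0.3043 kg·m².
ω_f = I_p ω_i / I_f = (0.2970)(79.8) / 0.3043 = 77.88 rpm.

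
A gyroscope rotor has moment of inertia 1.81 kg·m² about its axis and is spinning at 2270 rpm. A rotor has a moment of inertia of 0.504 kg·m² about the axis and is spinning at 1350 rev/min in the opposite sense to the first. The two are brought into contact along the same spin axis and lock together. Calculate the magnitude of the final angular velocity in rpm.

|ω_f| ≈ 1480 rpm

The coupling torques are internal; angular momentum about the shared axis is conserved.
Taking A's sense as positive: L = (1.810)(2270) − (0.5040)(1350) = 3428 kg·m²·rpm.
Combined I = 1.810 + 0.5040 = 2.314 kg·m².
ω_f = L / I = 3428 / 2.314 = 1482 rpm.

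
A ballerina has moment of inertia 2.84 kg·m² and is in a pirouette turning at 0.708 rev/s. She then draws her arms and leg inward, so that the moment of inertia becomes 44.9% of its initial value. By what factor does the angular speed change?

ω₂/ω₁ ≈ 2.23

Angular momentum about the spin axis is conserved since the torque about it is zero.
I₂ = 0.449 × 2.84 = 1.275 kg·m².
ω₂/ω₁ = I₁/I₂ = 2.840 / 1.275 = 2.227.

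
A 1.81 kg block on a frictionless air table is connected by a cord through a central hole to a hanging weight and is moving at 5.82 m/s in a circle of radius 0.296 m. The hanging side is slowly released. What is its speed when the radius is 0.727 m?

Central (radial) force ⇒ zero torque about the center ⇒ m v r is constant.
v₂ = v₁ r₁ / r₂ = (5.82)(0.296) / (0.727) = 2.370 m/s.

v₂ ≈ 2.37 m/s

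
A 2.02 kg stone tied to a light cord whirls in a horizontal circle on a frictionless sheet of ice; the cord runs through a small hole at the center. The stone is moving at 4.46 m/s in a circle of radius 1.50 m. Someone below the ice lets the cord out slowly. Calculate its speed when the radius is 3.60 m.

Central (radial) force ⇒ zero torque about the center ⇒ m v r is constant.
v₂ = v₁ r₁ / r₂ = (4.46)(1.50) / (3.60) = 1.858 m/s.

v₂ ≈ 1.86 m/s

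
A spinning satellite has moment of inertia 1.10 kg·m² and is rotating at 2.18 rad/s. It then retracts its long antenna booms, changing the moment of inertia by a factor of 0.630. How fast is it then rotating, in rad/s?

ω₂ ≈ 3.46 rad/s

With no external torque about the axis, L is conserved: I₁ω₁ = I₂ω₂.
I₂ = 0.630 × 1.10 = 0.6930 kg·m².
ω₂ = I₁ω₁ / I₂ = (1.100)(2.18 rad/s) / (0.6930) = 3.460 rad/s.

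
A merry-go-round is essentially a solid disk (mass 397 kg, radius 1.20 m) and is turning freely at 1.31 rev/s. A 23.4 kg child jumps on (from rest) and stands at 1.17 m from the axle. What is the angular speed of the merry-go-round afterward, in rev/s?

ω_f ≈ 1.18 rev/s

No external torque acts about the axle; L_before = L_after.
I_p = ½(397)(1.20)² = 285.8 kg·m².
Added inertia Σmr² = (23.4)(1.17)² = 32.03 kg·m²; I_f = 285.8 + 32.03 = 317.9 kg·m².
ω_f = I_p ω_i / I_f = (285.8)(1.31) / 317.9 = 1.178 rev/s.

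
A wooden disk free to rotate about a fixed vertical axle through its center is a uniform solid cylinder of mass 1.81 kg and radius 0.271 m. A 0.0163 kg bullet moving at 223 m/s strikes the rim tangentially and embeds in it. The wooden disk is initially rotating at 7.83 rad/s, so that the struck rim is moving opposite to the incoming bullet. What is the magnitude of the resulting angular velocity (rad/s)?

|ω_f| ≈ 6.87 rad/s

The axle reaction passes through the axle and exerts no torque about it; angular momentum about the axle is conserved through the impact.
I_p = ½(1.81)(0.271)² = 0.06646 kg·m². Taking the sense of the bullet's angular momentum as positive, L_{bullet} = m v R = (0.0163)(223)(0.271) = 0.9851 kg·m²/s.
L_i = −I_p ω_p + m v R = −(0.06646)(7.83) + 0.9851 = 0.4646 kg·m²/s.
After sticking, I_f = I_p + m R² = 0.06646 + (0.0163)(0.271)² = 0.06766 kg·m².
ω_f = L_i / I_f = 0.4646 / 0.06766 = 6.867 rad/s.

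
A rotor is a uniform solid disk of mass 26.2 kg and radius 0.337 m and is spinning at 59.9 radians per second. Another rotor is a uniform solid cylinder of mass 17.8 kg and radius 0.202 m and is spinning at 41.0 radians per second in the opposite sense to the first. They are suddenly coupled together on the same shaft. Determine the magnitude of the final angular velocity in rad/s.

|ω_f| ≈ 40.1 rad/s

The coupling torques are internal; angular momentum about the shared axis is conserved.
Moments of inertia: I_A = ½(26.2)(0.337)² = 1.488 kg·m²; I_B = ½(17.8)(0.202)² = 0.3632 kg·m².
Taking A's sense as positive: L = (1.488)(59.9) − (0.3632)(41.0) = 74.23 kg·m²·rad/s.
Combined I = 1.488 + 0.3632 = 1.851 kg·m².
ω_f = L / I = 74.23 / 1.851 = 40.10 rad/s.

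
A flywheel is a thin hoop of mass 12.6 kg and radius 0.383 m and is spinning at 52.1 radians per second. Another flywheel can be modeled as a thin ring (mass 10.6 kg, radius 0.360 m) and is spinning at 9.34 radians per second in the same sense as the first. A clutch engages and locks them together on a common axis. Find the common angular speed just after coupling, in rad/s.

The coupling torques are internal; angular momentum about the shared axis is conserved.
Moments of inertia: I_A = (12.6)(0.383)² = 1.848 kg·m²; I_B = (10.6)(0.360)² = 1.374 kg·m².
Taking A's sense as positive: L = (1.848)(52.1) + (1.374)(9.34) = 109.1 kg·m²·rad/s.
Combined I = 1.848 + 1.374 = 3.222 kg·m².
ω_f = L / I = 109.1 / 3.222 = 33.87 rad/s.

|ω_f| ≈ 33.9 rad/s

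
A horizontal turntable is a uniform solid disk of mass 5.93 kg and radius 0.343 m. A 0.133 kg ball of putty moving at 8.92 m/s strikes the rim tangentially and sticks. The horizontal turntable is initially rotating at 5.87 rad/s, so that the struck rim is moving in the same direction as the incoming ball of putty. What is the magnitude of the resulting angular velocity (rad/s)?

|ω_f| ≈ 6.73 rad/s

About the axle the impulsive forces during the collision are internal, so angular momentum about that axis is conserved.
I_p = ½(5.93)(0.343)² = 0.3488 kg·m². Taking the sense of the ball of putty's angular momentum as positive, L_{ball} = m v R = (0.133)(8.92)(0.343) = 0.4069 kg·m²/s.
L_i = +I_p ω_p + m v R = +(0.3488)(5.87) + 0.4069 = 2.455 kg·m²/s.
After sticking, I_f = I_p + m R² = 0.3488 + (0.133)(0.343)² = 0.3645 kg·m².
ω_f = L_i / I_f = 2.455 / 0.3645 = 6.734 rad/s.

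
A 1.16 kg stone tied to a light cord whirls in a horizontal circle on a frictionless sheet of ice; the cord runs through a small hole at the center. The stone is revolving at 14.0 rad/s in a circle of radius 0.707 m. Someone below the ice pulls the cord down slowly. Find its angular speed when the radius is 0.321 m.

ω₂ ≈ 67.9 rad/s

No torque about the axis ⇒ m r₁² ω₁ = m r₂² ω₂.
ω₂ = ω₁ (r₁/r₂)² = (14.0)(0.707/0.321)² = 67.91 rad/s.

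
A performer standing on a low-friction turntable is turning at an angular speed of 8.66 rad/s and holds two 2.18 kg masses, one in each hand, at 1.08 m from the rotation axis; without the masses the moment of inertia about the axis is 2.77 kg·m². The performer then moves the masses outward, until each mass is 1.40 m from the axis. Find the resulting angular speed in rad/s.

Angular momentum about the spin axis is conserved since the torque about it is zero.
I₁ = 2.77 + 2(2.18)(1.08)² = 7.856 kg·m²; I₂ = 2.77 + 2(2.18)(1.40)² = 11.32 kg·m².
ω₂ = I₁ω₁ / I₂ = (7.856)(8.66 rad/s) / (11.32) = 6.012 rad/s.

ω₂ ≈ 6.01 rad/s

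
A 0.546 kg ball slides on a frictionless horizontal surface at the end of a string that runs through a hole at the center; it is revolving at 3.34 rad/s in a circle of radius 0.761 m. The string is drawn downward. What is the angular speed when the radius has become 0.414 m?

ω₂ ≈ 11.3 rad/s

The constraining force is radial, so m r² ω about the center is conserved.
ω₂ = ω₁ (r₁/r₂)² = (3.34)(0.761/0.414)² = 11.29 rad/s.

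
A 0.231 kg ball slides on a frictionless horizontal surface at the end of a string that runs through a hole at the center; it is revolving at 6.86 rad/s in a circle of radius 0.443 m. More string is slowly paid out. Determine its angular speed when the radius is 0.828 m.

The constraining force is radial, so m r² ω about the center is conserved.
ω₂ = ω₁ (r₁/r₂)² = (6.86)(0.443/0.828)² = 1.964 rad/s.

ω₂ ≈ 1.96 rad/s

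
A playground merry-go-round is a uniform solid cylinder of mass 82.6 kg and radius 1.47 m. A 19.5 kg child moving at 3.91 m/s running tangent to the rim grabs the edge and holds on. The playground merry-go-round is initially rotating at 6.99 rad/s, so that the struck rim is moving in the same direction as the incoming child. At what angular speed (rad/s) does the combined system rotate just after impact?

The axle reaction passes through the axle and exerts no torque about it; angular momentum about the axle is conserved through the impact.
I_p = ½(82.6)(1.47)² = 89.25 kg·m². Taking the sense of the child's angular momentum as positive, L_{child} = m v R = (19.5)(3.91)(1.47) = 112.1 kg·m²/s.
L_i = +I_p ω_p + m v R = +(89.25)(6.99) + 112.1 = 735.9 kg·m²/s.
After sticking, I_f = I_p + m R² = 89.25 + (19.5)(1.47)² = 131.4 kg·m².
ω_f = L_i / I_f = 735.9 / 131.4 = 5.601 rad/s.

|ω_f| ≈ 5.60 rad/s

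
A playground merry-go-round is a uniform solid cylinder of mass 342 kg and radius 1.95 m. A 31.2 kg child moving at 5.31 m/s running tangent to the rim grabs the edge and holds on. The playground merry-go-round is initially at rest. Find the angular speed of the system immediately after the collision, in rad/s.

|ω_f| ≈ 0.420 rad/s

The axle reaction passes through the axle and exerts no torque about it; angular momentum about the axle is conserved through the impact.
I_p = ½(342)(1.95)² = 650.2 kg·m². Taking the sense of the child's angular momentum as positive, L_{child} = m v R = (31.2)(5.31)(1.95) = 323.1 kg·m²/s.
L_i = 0 + 323.1 = 323.1 kg·m²/s.
After sticking, I_f = I_p + m R² = 650.2 + (31.2)(1.95)² = 768.9 kg·m².
ω_f = L_i / I_f = 323.1 / 768.9 = 0.4202 rad/s.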